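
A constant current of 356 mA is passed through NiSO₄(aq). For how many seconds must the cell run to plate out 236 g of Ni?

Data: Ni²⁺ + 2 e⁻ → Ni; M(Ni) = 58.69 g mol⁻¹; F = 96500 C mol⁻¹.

n(Ni) = m/M = 236 / 58.69 = 4.021 mol.
Each Ni atom requires 2 electrons, so n(e⁻) = 2 × 4.021 = 8.042 mol.
Q = n(e⁻)·F = 8.042 × 96500 = 776100 C.
t = Q/I = 776100 / 0.3560 A = 2180000 s.

2.18 × 10⁶ s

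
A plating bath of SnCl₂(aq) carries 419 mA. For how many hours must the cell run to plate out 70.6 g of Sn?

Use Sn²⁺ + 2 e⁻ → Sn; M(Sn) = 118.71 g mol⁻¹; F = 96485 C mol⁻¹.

76.1 h

n(Sn) = m/M = 70.6 / 118.71 = 0.5947 mol.
Each Sn atom requires 2 electrons, so n(e⁻) = 2 × 0.5947 = 1.189 mol.
Q = n(e⁻)·F = 1.189 × 96485 = 114800 C.
t = Q/I = 114800 / 0.4190 A = 273900 s = 76.1 h.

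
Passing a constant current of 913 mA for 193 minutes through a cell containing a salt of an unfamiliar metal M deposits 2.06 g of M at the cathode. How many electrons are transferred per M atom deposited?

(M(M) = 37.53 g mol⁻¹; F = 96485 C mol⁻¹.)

Q = I·t = 0.9130 A × 11580 s = 10570 C, so n(e⁻) = 10570/96485 = 0.1096 mol.
n(M) deposited = 2.06 / 37.53 = 0.05489 mol.
Electrons per atom = n(e⁻)/n(M) = 0.1096 / 0.05489 = 2.00 ≈ 2, so the ion is M²⁺.

2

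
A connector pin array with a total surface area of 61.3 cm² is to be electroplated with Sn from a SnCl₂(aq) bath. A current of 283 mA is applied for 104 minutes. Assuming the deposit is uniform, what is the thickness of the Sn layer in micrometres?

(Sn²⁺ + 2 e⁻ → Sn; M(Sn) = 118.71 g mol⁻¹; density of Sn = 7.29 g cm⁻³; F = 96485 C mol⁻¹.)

Q = I·t = 0.2830 × 6240.0 = 1766 C; n(e⁻) = 0.01830 mol.
n(Sn) = n(e⁻)/2 = 0.009151 mol, so m = 0.009151 × 118.71 = 1.086 g.
Volume = m/ρ = 1.086 / 7.29 = 0.1490 cm³.
Thickness = V/A = 0.1490 / 61.3 = 0.00243 cm = 24.3 μm.

24.3 μm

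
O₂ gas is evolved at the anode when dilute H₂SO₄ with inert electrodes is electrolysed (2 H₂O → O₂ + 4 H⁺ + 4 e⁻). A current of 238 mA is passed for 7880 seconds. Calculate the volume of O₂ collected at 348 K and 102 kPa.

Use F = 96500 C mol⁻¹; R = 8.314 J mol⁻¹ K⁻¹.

Q = I·t = 0.2380 A × 7880.0 s = 1875 C.
n(e⁻) = Q/F = 1875 / 96500 = 0.01943 mol.
4 electrons are transferred per O₂ molecule, so n(O₂) = 0.01943 / 4 = 0.004859 mol.
V = nRT/P = (0.004859 × 8.314 × 348) / (102 × 10³ Pa) = 1.38 × 10⁻⁴ m³ = 0.138 L.

0.138 L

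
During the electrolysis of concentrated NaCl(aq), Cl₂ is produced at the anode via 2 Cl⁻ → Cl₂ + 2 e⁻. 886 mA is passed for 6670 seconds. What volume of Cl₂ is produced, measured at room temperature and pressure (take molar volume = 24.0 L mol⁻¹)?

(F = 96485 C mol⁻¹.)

Q = I·t = 0.8860 A × 6670.0 s = 5910 C.
n(e⁻) = Q/F = 5910 / 96485 = 0.06125 mol.
2 electrons are transferred per Cl₂ molecule, so n(Cl₂) = 0.06125 / 2 = 0.03062 mol.
V = n × V_m = 0.03062 × 24.0 = 0.735 L.

0.735 L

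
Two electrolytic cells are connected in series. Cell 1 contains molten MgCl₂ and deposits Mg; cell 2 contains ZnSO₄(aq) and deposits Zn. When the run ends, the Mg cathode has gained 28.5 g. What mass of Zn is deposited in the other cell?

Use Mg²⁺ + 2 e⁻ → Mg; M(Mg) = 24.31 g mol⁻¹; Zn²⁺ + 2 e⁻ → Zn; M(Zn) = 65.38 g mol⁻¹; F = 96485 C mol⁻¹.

n(Mg) = 28.5 / 24.31 = 1.172 mol.
Since Mg²⁺ + 2 e⁻ → Mg, n(e⁻) passed = 2 × 1.172 = 2.345 mol.
Cells in series carry the same charge, so the same 2.345 mol of electrons passes through cell 2.
Zn²⁺ + 2 e⁻ → Zn, so n(Zn) = 2.345 / 2 = 1.172 mol.
m(Zn) = 1.172 × 65.38 = 76.6 g.

76.6 g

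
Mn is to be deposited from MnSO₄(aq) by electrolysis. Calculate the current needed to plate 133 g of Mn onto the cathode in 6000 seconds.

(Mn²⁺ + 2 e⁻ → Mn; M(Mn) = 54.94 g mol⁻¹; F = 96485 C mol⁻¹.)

77.9 A

n(Mn) = 133 / 54.94 = 2.421 mol.
n(e⁻) = 2 × 2.421 = 4.842 mol.
Q = n(e⁻)·F = 4.842 × 96485 = 467100 C.
I = Q/t = 467100 / 6000.0 s = 77.9 A.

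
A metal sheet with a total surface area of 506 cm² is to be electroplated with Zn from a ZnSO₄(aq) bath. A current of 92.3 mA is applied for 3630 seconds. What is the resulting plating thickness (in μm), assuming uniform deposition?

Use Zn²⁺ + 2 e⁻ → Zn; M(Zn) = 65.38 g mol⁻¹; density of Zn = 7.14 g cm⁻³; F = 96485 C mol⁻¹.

0.314 μm

Q = I·t = 0.09230 × 3630.0 = 335.0 C; n(e⁻) = 0.003473 mol.
n(Zn) = n(e⁻)/2 = 0.001736 mol, so m = 0.001736 × 65.38 = 0.1135 g.
Volume = m/ρ = 0.1135 / 7.14 = 0.01590 cm³.
Thickness = V/A = 0.01590 / 506 = 3.14 × 10⁻⁵ cm = 0.314 μm.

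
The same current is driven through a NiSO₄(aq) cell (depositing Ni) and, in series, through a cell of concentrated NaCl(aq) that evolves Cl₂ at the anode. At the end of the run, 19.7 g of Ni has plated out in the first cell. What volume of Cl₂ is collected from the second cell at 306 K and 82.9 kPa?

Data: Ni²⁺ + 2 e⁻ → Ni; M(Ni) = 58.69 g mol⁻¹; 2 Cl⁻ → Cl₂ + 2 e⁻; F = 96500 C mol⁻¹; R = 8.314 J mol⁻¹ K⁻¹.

n(Ni) = 19.7 / 58.69 = 0.3357 mol, so n(e⁻) = 2 × 0.3357 = 0.6713 mol.
The cells are in series, so the same 0.6713 mol of electrons passes through the second cell.
2 Cl⁻ → Cl₂ + 2 e⁻ — 2 mol e⁻ per mol Cl₂, so n(Cl₂) = 0.6713/2 = 0.3357 mol.
V = nRT/P = (0.3357 × 8.314 × 306) / (82.9 × 10³) = 0.0103 m³ = 10.3 L.

10.3 L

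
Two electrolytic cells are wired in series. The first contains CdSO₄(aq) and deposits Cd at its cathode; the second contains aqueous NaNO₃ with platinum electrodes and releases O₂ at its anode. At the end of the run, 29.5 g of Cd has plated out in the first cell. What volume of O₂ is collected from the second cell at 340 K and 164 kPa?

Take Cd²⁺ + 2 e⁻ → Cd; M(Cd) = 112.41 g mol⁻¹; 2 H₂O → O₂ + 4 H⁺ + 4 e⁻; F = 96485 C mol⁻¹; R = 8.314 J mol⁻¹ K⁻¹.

n(Cd) = 29.5 / 112.41 = 0.2624 mol, so n(e⁻) = 2 × 0.2624 = 0.5249 mol.
The cells are in series, so the same 0.5249 mol of electrons passes through the second cell.
2 H₂O → O₂ + 4 H⁺ + 4 e⁻ — 4 mol e⁻ per mol O₂, so n(O₂) = 0.5249/4 = 0.1312 mol.
V = nRT/P = (0.1312 × 8.314 × 340) / (164 × 10³) = 0.00226 m³ = 2.26 L.

2.26 L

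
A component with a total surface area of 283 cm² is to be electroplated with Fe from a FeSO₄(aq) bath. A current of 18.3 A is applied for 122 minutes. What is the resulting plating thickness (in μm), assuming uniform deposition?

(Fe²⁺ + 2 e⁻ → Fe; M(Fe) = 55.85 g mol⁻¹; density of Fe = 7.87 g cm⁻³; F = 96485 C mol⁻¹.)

Q = I·t = 18.30 × 7320.0 = 134000 C; n(e⁻) = 1.388 mol.
n(Fe) = n(e⁻)/2 = 0.6942 mol, so m = 0.6942 × 55.85 = 38.77 g.
Volume = m/ρ = 38.77 / 7.87 = 4.926 cm³.
Thickness = V/A = 4.926 / 283 = 0.0174 cm = 174 μm.

174 μm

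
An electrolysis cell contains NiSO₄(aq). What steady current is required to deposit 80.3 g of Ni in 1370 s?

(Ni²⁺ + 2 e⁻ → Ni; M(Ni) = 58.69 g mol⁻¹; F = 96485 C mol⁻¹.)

193 A

n(Ni) = 80.3 / 58.69 = 1.368 mol.
n(e⁻) = 2 × 1.368 = 2.736 mol.
Q = n(e⁻)·F = 2.736 × 96485 = 264000 C.
I = Q/t = 264000 / 1370.0 s = 193 A.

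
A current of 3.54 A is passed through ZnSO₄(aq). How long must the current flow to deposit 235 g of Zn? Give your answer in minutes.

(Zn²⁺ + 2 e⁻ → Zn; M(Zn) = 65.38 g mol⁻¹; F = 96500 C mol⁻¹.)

n(Zn) = m/M = 235 / 65.38 = 3.594 mol.
Each Zn atom requires 2 electrons, so n(e⁻) = 2 × 3.594 = 7.189 mol.
Q = n(e⁻)·F = 7.189 × 96500 = 693700 C.
t = Q/I = 693700 / 3.540 A = 196000 s = 3270 min.

3270 min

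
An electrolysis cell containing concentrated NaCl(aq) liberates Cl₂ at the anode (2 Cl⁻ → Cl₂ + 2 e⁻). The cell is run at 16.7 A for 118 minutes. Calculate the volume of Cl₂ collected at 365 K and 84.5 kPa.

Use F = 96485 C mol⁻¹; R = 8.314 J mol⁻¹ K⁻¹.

22.0 L

Q = I·t = 16.70 A × 7080.0 s = 118200 C.
n(e⁻) = Q/F = 118200 / 96485 = 1.225 mol.
2 electrons are transferred per Cl₂ molecule, so n(Cl₂) = 1.225 / 2 = 0.6127 mol.
V = nRT/P = (0.6127 × 8.314 × 365) / (84.5 × 10³ Pa) = 0.0220 m³ = 22.0 L.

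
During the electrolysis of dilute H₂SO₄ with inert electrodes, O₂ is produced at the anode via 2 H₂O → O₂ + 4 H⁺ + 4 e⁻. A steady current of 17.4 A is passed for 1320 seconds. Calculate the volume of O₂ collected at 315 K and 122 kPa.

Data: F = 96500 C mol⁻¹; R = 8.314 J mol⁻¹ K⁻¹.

Q = I·t = 17.40 A × 1320.0 s = 22970 C.
n(e⁻) = Q/F = 22970 / 96500 = 0.2380 mol.
4 electrons are transferred per O₂ molecule, so n(O₂) = 0.2380 / 4 = 0.05950 mol.
V = nRT/P = (0.05950 × 8.314 × 315) / (122 × 10³ Pa) = 0.00128 m³ = 1.28 L.

1.28 L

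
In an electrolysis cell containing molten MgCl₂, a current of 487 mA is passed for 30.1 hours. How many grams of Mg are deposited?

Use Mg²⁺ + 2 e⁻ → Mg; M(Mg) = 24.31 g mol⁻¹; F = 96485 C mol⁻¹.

Q = I·t = 0.4870 A × 108360 s = 52770 C.
n(e⁻) = Q/F = 52770 / 96485 = 0.5469 mol.
Mg²⁺ + 2 e⁻ → Mg, so n(Mg) = n(e⁻)/2 = 0.2735 mol.
m = n·M = 0.2735 × 24.31 = 6.65 g.

6.65 g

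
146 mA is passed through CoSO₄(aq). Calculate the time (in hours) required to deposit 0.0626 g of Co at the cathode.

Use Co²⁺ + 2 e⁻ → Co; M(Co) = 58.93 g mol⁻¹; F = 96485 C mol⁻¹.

0.390 h

n(Co) = m/M = 0.0626 / 58.93 = 0.001062 mol.
Each Co atom requires 2 electrons, so n(e⁻) = 2 × 0.001062 = 0.002125 mol.
Q = n(e⁻)·F = 0.002125 × 96485 = 205.0 C.
t = Q/I = 205.0 / 0.1460 A = 1404 s = 0.390 h.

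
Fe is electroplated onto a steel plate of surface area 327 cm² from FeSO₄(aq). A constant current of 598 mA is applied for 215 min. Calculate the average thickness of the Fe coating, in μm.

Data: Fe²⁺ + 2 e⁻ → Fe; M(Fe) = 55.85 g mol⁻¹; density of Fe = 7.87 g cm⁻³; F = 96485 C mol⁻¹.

Q = I·t = 0.5980 × 12900 = 7714 C; n(e⁻) = 0.07995 mol.
n(Fe) = n(e⁻)/2 = 0.03998 mol, so m = 0.03998 × 55.85 = 2.233 g.
Volume = m/ρ = 2.233 / 7.87 = 0.2837 cm³.
Thickness = V/A = 0.2837 / 327 = 8.68 × 10⁻⁴ cm = 8.68 μm.

8.68 μm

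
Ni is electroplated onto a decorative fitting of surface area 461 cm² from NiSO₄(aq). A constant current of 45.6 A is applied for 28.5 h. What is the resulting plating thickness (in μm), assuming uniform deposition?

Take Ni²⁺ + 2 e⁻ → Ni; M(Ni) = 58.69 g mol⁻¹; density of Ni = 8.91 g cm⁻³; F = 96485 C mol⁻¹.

3460 μm

Q = I·t = 45.60 × 102600 = 4679000 C; n(e⁻) = 48.49 mol.
n(Ni) = n(e⁻)/2 = 24.25 mol, so m = 24.25 × 58.69 = 1423 g.
Volume = m/ρ = 1423 / 8.91 = 159.7 cm³.
Thickness = V/A = 159.7 / 461 = 0.346 cm = 3460 μm.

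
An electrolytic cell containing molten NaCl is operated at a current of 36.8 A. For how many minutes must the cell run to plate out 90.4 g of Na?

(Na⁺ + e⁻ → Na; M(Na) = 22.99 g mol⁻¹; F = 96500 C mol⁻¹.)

n(Na) = m/M = 90.4 / 22.99 = 3.932 mol.
Each Na atom requires 1 electron, so n(e⁻) = 1 × 3.932 = 3.932 mol.
Q = n(e⁻)·F = 3.932 × 96500 = 379500 C.
t = Q/I = 379500 / 36.80 A = 10310 s = 172 min.

172 min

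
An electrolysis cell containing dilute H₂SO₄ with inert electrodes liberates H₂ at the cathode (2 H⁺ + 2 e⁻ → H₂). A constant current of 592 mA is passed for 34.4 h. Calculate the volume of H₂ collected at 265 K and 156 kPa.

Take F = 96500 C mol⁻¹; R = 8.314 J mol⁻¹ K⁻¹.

Q = I·t = 0.5920 A × 123840 s = 73310 C.
n(e⁻) = Q/F = 73310 / 96500 = 0.7597 mol.
2 electrons are transferred per H₂ molecule, so n(H₂) = 0.7597 / 2 = 0.3799 mol.
V = nRT/P = (0.3799 × 8.314 × 265) / (156 × 10³ Pa) = 0.00536 m³ = 5.36 L.

5.36 L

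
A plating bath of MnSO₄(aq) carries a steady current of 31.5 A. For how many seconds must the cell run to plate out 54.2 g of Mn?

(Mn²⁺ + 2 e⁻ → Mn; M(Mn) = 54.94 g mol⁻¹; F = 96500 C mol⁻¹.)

n(Mn) = m/M = 54.2 / 54.94 = 0.9865 mol.
Each Mn atom requires 2 electrons, so n(e⁻) = 2 × 0.9865 = 1.973 mol.
Q = n(e⁻)·F = 1.973 × 96500 = 190400 C.
t = Q/I = 190400 / 31.50 A = 6044 s.

6040 s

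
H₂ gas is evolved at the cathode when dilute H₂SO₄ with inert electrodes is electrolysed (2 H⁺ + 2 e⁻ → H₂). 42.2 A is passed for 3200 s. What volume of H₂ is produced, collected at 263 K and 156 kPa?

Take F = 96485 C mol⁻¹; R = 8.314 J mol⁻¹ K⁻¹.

Q = I·t = 42.20 A × 3200.0 s = 135000 C.
n(e⁻) = Q/F = 135000 / 96485 = 1.400 mol.
2 electrons are transferred per H₂ molecule, so n(H₂) = 1.400 / 2 = 0.6998 mol.
V = nRT/P = (0.6998 × 8.314 × 263) / (156 × 10³ Pa) = 0.00981 m³ = 9.81 L.

9.81 L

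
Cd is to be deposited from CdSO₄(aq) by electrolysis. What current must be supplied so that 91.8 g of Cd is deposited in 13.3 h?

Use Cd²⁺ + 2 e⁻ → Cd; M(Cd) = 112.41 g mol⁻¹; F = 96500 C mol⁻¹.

n(Cd) = 91.8 / 112.41 = 0.8167 mol.
n(e⁻) = 2 × 0.8167 = 1.633 mol.
Q = n(e⁻)·F = 1.633 × 96500 = 157600 C.
I = Q/t = 157600 / 47880 s = 3.29 A.

3.29 A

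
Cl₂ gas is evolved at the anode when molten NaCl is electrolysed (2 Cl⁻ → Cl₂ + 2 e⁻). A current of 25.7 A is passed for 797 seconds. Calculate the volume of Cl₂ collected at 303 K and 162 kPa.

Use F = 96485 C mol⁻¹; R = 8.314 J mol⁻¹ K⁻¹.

Q = I·t = 25.70 A × 797.00 s = 20480 C.
n(e⁻) = Q/F = 20480 / 96485 = 0.2123 mol.
2 electrons are transferred per Cl₂ molecule, so n(Cl₂) = 0.2123 / 2 = 0.1061 mol.
V = nRT/P = (0.1061 × 8.314 × 303) / (162 × 10³ Pa) = 0.00165 m³ = 1.65 L.

1.65 L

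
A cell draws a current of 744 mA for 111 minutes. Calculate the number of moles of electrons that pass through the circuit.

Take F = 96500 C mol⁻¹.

Q = I·t = 0.7440 A × 6660.0 s = 4955 C.
n(e⁻) = Q/F = 4955 / 96500 = 0.0513 mol.

0.0513 mol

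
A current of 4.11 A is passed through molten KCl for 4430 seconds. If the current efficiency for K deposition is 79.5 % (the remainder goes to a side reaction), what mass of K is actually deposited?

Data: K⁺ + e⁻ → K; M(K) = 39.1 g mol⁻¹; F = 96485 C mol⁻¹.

5.87 g

Q = I·t = 4.110 × 4430.0 = 18210 C.
n(e⁻) = 18210/96485 = 0.1887 mol; theoretically n(K) = 0.1887/1 = 0.1887 mol, m_theo = 7.378 g.
At 79.5 % efficiency, m_actual = 0.795 × 7.378 = 5.87 g.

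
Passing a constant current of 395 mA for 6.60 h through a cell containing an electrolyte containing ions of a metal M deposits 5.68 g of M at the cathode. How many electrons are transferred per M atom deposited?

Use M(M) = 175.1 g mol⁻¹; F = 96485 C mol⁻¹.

3

Q = I·t = 0.3950 A × 23760 s = 9385 C, so n(e⁻) = 9385/96485 = 0.09727 mol.
n(M) deposited = 5.68 / 175.1 = 0.03244 mol.
Electrons per atom = n(e⁻)/n(M) = 0.09727 / 0.03244 = 3.00 ≈ 3, so the ion is M³⁺.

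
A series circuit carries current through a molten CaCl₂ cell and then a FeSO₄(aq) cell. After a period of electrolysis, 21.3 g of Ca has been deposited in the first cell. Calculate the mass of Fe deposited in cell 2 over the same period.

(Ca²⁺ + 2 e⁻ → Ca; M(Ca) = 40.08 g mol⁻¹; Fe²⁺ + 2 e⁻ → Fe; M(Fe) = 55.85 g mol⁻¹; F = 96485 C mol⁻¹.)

n(Ca) = 21.3 / 40.08 = 0.5314 mol.
Since Ca²⁺ + 2 e⁻ → Ca, n(e⁻) passed = 2 × 0.5314 = 1.063 mol.
Cells in series carry the same charge, so the same 1.063 mol of electrons passes through cell 2.
Fe²⁺ + 2 e⁻ → Fe, so n(Fe) = 1.063 / 2 = 0.5314 mol.
m(Fe) = 0.5314 × 55.85 = 29.7 g.

29.7 g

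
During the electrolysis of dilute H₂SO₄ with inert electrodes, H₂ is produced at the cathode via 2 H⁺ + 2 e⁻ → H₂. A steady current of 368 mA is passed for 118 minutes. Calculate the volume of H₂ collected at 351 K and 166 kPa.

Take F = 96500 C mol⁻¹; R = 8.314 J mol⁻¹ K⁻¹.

0.237 L

Q = I·t = 0.3680 A × 7080.0 s = 2605 C.
n(e⁻) = Q/F = 2605 / 96500 = 0.02700 mol.
2 electrons are transferred per H₂ molecule, so n(H₂) = 0.02700 / 2 = 0.01350 mol.
V = nRT/P = (0.01350 × 8.314 × 351) / (166 × 10³ Pa) = 2.37 × 10⁻⁴ m³ = 0.237 L.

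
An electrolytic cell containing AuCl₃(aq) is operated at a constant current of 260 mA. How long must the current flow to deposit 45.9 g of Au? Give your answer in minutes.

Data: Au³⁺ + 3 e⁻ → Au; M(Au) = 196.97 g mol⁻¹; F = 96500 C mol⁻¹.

4320 min

n(Au) = m/M = 45.9 / 196.97 = 0.2330 mol.
Each Au atom requires 3 electrons, so n(e⁻) = 3 × 0.2330 = 0.6991 mol.
Q = n(e⁻)·F = 0.6991 × 96500 = 67460 C.
t = Q/I = 67460 / 0.2600 A = 259500 s = 4320 min.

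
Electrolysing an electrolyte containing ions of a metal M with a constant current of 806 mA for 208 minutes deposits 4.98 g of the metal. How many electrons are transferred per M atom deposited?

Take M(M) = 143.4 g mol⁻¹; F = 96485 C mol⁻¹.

3

Q = I·t = 0.8060 A × 12480 s = 10060 C, so n(e⁻) = 10060/96485 = 0.1043 mol.
n(M) deposited = 4.98 / 143.4 = 0.03473 mol.
Electrons per atom = n(e⁻)/n(M) = 0.1043 / 0.03473 = 3.00 ≈ 3, so the ion is M³⁺.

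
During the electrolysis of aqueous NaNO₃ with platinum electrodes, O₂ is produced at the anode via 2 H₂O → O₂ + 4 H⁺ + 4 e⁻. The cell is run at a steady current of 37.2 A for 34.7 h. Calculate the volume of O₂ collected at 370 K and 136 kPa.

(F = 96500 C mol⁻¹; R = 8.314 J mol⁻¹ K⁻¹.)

272 L

Q = I·t = 37.20 A × 124920 s = 4647000 C.
n(e⁻) = Q/F = 4647000 / 96500 = 48.16 mol.
4 electrons are transferred per O₂ molecule, so n(O₂) = 48.16 / 4 = 12.04 mol.
V = nRT/P = (12.04 × 8.314 × 370) / (136 × 10³ Pa) = 0.272 m³ = 272 L.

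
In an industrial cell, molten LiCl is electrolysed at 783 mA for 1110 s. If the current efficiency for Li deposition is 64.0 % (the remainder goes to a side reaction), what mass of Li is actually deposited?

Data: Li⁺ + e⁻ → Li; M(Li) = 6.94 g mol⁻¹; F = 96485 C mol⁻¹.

0.0400 g

Q = I·t = 0.7830 × 1110.0 = 869.1 C.
n(e⁻) = 869.1/96485 = 0.009008 mol; theoretically n(Li) = 0.009008/1 = 0.009008 mol, m_theo = 0.06252 g.
At 64.0 % efficiency, m_actual = 0.640 × 0.06252 = 0.0400 g.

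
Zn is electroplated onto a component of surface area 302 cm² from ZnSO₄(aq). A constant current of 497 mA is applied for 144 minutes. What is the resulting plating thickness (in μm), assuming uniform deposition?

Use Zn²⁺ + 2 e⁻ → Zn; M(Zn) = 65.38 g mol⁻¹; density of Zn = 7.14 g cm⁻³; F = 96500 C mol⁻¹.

Q = I·t = 0.4970 × 8640.0 = 4294 C; n(e⁻) = 0.04450 mol.
n(Zn) = n(e⁻)/2 = 0.02225 mol, so m = 0.02225 × 65.38 = 1.455 g.
Volume = m/ρ = 1.455 / 7.14 = 0.2037 cm³.
Thickness = V/A = 0.2037 / 302 = 6.75 × 10⁻⁴ cm = 6.75 μm.

6.75 μm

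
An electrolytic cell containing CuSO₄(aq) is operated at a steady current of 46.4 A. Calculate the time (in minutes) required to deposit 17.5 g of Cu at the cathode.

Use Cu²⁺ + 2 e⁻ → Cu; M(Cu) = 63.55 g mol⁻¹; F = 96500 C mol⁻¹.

19.1 min

n(Cu) = m/M = 17.5 / 63.55 = 0.2754 mol.
Each Cu atom requires 2 electrons, so n(e⁻) = 2 × 0.2754 = 0.5507 mol.
Q = n(e⁻)·F = 0.5507 × 96500 = 53150 C.
t = Q/I = 53150 / 46.40 A = 1145 s = 19.1 min.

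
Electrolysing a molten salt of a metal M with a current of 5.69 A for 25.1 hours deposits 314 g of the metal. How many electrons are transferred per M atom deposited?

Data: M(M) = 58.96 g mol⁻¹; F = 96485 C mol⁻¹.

Q = I·t = 5.690 A × 90360 s = 514100 C, so n(e⁻) = 514100/96485 = 5.329 mol.
n(M) deposited = 314 / 58.96 = 5.326 mol.
Electrons per atom = n(e⁻)/n(M) = 5.329 / 5.326 = 1.00 ≈ 1, so the ion is M⁺.

1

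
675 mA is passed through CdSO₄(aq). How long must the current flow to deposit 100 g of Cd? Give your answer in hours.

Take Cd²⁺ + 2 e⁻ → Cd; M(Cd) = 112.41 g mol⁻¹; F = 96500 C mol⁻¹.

n(Cd) = m/M = 100 / 112.41 = 0.8896 mol.
Each Cd atom requires 2 electrons, so n(e⁻) = 2 × 0.8896 = 1.779 mol.
Q = n(e⁻)·F = 1.779 × 96500 = 171700 C.
t = Q/I = 171700 / 0.6750 A = 254400 s = 70.7 h.

70.7 h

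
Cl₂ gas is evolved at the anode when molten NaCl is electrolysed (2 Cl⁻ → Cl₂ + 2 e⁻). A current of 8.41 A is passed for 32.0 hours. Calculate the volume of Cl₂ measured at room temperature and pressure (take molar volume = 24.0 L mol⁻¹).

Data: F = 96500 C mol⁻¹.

Q = I·t = 8.410 A × 115200 s = 968800 C.
n(e⁻) = Q/F = 968800 / 96500 = 10.04 mol.
2 electrons are transferred per Cl₂ molecule, so n(Cl₂) = 10.04 / 2 = 5.020 mol.
V = n × V_m = 5.020 × 24.0 = 120 L.

120 L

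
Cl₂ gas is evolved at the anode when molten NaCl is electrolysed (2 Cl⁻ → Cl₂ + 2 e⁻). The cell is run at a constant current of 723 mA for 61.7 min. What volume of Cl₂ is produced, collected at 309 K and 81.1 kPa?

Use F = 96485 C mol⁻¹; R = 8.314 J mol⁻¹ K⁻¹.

Q = I·t = 0.7230 A × 3702.0 s = 2677 C.
n(e⁻) = Q/F = 2677 / 96485 = 0.02774 mol.
2 electrons are transferred per Cl₂ molecule, so n(Cl₂) = 0.02774 / 2 = 0.01387 mol.
V = nRT/P = (0.01387 × 8.314 × 309) / (81.1 × 10³ Pa) = 4.39 × 10⁻⁴ m³ = 0.439 L.

0.439 L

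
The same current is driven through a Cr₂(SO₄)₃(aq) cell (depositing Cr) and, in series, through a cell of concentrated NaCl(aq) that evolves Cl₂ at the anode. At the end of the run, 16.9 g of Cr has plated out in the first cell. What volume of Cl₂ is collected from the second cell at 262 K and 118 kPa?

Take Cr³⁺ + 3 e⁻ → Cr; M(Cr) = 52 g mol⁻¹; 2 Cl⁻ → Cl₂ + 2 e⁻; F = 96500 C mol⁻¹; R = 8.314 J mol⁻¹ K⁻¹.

n(Cr) = 16.9 / 52 = 0.3250 mol, so n(e⁻) = 3 × 0.3250 = 0.9750 mol.
The cells are in series, so the same 0.9750 mol of electrons passes through the second cell.
2 Cl⁻ → Cl₂ + 2 e⁻ — 2 mol e⁻ per mol Cl₂, so n(Cl₂) = 0.9750/2 = 0.4875 mol.
V = nRT/P = (0.4875 × 8.314 × 262) / (118 × 10³) = 0.00900 m³ = 9.00 L.

9.00 L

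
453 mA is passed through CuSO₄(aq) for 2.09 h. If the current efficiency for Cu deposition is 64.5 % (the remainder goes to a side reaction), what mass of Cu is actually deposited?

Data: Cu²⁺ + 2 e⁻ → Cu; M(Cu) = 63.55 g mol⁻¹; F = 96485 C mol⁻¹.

0.724 g

Q = I·t = 0.4530 × 7524.0 = 3408 C.
n(e⁻) = 3408/96485 = 0.03533 mol; theoretically n(Cu) = 0.03533/2 = 0.01766 mol, m_theo = 1.122 g.
At 64.5 % efficiency, m_actual = 0.645 × 1.122 = 0.724 g.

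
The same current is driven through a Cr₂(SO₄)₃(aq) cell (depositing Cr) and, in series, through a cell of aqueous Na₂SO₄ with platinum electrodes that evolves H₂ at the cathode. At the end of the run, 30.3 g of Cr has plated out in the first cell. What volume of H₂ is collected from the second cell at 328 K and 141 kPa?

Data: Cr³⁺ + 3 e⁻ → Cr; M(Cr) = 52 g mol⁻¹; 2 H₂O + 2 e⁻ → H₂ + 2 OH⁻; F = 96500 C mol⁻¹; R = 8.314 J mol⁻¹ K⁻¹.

n(Cr) = 30.3 / 52 = 0.5827 mol, so n(e⁻) = 3 × 0.5827 = 1.748 mol.
The cells are in series, so the same 1.748 mol of electrons passes through the second cell.
2 H₂O + 2 e⁻ → H₂ + 2 OH⁻ — 2 mol e⁻ per mol H₂, so n(H₂) = 1.748/2 = 0.8740 mol.
V = nRT/P = (0.8740 × 8.314 × 328) / (141 × 10³) = 0.0169 m³ = 16.9 L.

16.9 L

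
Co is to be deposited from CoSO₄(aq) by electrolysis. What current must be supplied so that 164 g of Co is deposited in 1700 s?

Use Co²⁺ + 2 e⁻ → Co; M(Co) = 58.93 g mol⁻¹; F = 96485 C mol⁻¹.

316 A

n(Co) = 164 / 58.93 = 2.783 mol.
n(e⁻) = 2 × 2.783 = 5.566 mol.
Q = n(e⁻)·F = 5.566 × 96485 = 537000 C.
I = Q/t = 537000 / 1700.0 s = 316 A.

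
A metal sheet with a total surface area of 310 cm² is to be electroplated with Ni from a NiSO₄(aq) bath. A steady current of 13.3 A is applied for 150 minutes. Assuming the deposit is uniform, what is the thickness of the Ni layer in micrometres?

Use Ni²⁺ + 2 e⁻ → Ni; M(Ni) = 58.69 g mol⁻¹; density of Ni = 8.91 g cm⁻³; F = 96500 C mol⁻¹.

132 μm

Q = I·t = 13.30 × 9000.0 = 119700 C; n(e⁻) = 1.240 mol.
n(Ni) = n(e⁻)/2 = 0.6202 mol, so m = 0.6202 × 58.69 = 36.40 g.
Volume = m/ρ = 36.40 / 8.91 = 4.085 cm³.
Thickness = V/A = 4.085 / 310 = 0.0132 cm = 132 μm.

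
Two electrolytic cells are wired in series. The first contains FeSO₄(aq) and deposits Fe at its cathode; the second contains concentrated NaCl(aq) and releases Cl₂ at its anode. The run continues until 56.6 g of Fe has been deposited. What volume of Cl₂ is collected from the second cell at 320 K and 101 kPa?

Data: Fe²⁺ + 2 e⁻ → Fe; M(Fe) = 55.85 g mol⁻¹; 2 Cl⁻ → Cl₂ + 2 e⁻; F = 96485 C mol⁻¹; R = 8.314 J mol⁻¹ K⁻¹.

n(Fe) = 56.6 / 55.85 = 1.013 mol, so n(e⁻) = 2 × 1.013 = 2.027 mol.
The cells are in series, so the same 2.027 mol of electrons passes through the second cell.
2 Cl⁻ → Cl₂ + 2 e⁻ — 2 mol e⁻ per mol Cl₂, so n(Cl₂) = 2.027/2 = 1.013 mol.
V = nRT/P = (1.013 × 8.314 × 320) / (101 × 10³) = 0.0267 m³ = 26.7 L.

26.7 L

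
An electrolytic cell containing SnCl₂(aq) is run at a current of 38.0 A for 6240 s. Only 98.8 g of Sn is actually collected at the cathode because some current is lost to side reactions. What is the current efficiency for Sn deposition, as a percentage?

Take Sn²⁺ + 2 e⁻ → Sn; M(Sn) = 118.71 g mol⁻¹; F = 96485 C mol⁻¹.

Q = I·t = 38.00 × 6240.0 = 237100 C; n(e⁻) = 237100/96485 = 2.458 mol.
Theoretical n(Sn) = n(e⁻)/2 = 1.229 mol, i.e. m_theo = 1.229 × 118.71 = 145.9 g.
Efficiency = m_actual / m_theo = 98.8 / 145.9 = 67.7 %.

67.7 %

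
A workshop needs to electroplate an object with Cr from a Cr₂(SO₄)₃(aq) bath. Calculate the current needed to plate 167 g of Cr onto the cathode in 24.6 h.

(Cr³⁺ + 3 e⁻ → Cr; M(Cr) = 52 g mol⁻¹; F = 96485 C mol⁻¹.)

n(Cr) = 167 / 52 = 3.212 mol.
n(e⁻) = 3 × 3.212 = 9.635 mol.
Q = n(e⁻)·F = 9.635 × 96485 = 929600 C.
I = Q/t = 929600 / 88560 s = 10.5 A.

10.5 A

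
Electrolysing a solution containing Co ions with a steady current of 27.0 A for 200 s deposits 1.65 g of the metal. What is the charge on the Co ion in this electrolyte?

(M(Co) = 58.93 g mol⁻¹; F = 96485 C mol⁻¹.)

Q = I·t = 27.00 A × 200.00 s = 5400 C, so n(e⁻) = 5400/96485 = 0.05597 mol.
n(Co) deposited = 1.65 / 58.93 = 0.02800 mol.
Electrons per atom = n(e⁻)/n(Co) = 0.05597 / 0.02800 = 2.00 ≈ 2, so the ion is Co²⁺.

+2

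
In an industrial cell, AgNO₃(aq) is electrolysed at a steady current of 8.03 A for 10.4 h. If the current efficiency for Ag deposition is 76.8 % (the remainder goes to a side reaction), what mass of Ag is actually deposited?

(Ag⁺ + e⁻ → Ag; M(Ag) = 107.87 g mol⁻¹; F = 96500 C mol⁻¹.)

Q = I·t = 8.030 × 37440 = 300600 C.
n(e⁻) = 300600/96500 = 3.115 mol; theoretically n(Ag) = 3.115/1 = 3.115 mol, m_theo = 336.1 g.
At 76.8 % efficiency, m_actual = 0.768 × 336.1 = 258 g.

258 g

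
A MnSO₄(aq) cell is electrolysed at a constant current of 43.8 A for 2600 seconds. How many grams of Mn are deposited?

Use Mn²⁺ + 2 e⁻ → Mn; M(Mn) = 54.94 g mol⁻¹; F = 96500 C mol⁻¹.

Q = I·t = 43.80 A × 2600.0 s = 113900 C.
n(e⁻) = Q/F = 113900 / 96500 = 1.180 mol.
Mn²⁺ + 2 e⁻ → Mn, so n(Mn) = n(e⁻)/2 = 0.5901 mol.
m = n·M = 0.5901 × 54.94 = 32.4 g.

32.4 g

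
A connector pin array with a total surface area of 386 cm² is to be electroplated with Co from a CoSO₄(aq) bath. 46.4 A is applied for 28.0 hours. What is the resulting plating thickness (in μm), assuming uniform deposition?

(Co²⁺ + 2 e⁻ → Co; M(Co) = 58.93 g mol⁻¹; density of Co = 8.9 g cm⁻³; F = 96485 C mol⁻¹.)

4160 μm

Q = I·t = 46.40 × 100800 = 4677000 C; n(e⁻) = 48.48 mol.
n(Co) = n(e⁻)/2 = 24.24 mol, so m = 24.24 × 58.93 = 1428 g.
Volume = m/ρ = 1428 / 8.9 = 160.5 cm³.
Thickness = V/A = 160.5 / 386 = 0.416 cm = 4160 μm.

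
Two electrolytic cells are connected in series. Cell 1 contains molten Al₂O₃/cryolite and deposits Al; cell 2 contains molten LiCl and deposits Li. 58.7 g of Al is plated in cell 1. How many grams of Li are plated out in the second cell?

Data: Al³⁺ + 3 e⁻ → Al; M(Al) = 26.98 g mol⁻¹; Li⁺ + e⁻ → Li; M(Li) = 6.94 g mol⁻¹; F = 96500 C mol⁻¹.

45.3 g

n(Al) = 58.7 / 26.98 = 2.176 mol.
Since Al³⁺ + 3 e⁻ → Al, n(e⁻) passed = 3 × 2.176 = 6.527 mol.
Cells in series carry the same charge, so the same 6.527 mol of electrons passes through cell 2.
Li⁺ + e⁻ → Li, so n(Li) = 6.527 / 1 = 6.527 mol.
m(Li) = 6.527 × 6.94 = 45.3 g.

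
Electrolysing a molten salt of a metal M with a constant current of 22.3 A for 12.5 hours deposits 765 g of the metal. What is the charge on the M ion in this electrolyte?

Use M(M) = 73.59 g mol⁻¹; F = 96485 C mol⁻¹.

Q = I·t = 22.30 A × 45000 s = 1004000 C, so n(e⁻) = 1004000/96485 = 10.40 mol.
n(M) deposited = 765 / 73.59 = 10.40 mol.
Electrons per atom = n(e⁻)/n(M) = 10.40 / 10.40 = 1.00 ≈ 1, so the ion is M⁺.

+1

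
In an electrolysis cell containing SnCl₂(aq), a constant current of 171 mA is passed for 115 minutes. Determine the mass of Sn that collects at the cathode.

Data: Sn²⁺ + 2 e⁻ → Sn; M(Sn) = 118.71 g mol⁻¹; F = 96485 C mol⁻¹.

0.726 g

Q = I·t = 0.1710 A × 6900.0 s = 1180 C.
n(e⁻) = Q/F = 1180 / 96485 = 0.01223 mol.
Sn²⁺ + 2 e⁻ → Sn, so n(Sn) = n(e⁻)/2 = 0.006114 mol.
m = n·M = 0.006114 × 118.71 = 0.726 g.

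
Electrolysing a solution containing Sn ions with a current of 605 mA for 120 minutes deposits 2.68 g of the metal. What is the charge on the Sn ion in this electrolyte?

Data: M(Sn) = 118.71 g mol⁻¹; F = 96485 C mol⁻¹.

+2

Q = I·t = 0.6050 A × 7200.0 s = 4356 C, so n(e⁻) = 4356/96485 = 0.04515 mol.
n(Sn) deposited = 2.68 / 118.71 = 0.02258 mol.
Electrons per atom = n(e⁻)/n(Sn) = 0.04515 / 0.02258 = 2.00 ≈ 2, so the ion is Sn²⁺.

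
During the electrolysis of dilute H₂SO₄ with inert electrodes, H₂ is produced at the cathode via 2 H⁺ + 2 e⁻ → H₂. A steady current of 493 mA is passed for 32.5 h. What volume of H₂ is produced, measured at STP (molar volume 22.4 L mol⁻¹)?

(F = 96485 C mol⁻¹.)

6.70 L

Q = I·t = 0.4930 A × 117000 s = 57680 C.
n(e⁻) = Q/F = 57680 / 96485 = 0.5978 mol.
2 electrons are transferred per H₂ molecule, so n(H₂) = 0.5978 / 2 = 0.2989 mol.
V = n × V_m = 0.2989 × 22.4 = 6.70 L.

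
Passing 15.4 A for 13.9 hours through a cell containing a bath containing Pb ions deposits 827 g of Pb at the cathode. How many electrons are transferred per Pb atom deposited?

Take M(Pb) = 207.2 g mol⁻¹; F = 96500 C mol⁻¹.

2

Q = I·t = 15.40 A × 50040 s = 770600 C, so n(e⁻) = 770600/96500 = 7.986 mol.
n(Pb) deposited = 827 / 207.2 = 3.991 mol.
Electrons per atom = n(e⁻)/n(Pb) = 7.986 / 3.991 = 2.00 ≈ 2, so the ion is Pb²⁺.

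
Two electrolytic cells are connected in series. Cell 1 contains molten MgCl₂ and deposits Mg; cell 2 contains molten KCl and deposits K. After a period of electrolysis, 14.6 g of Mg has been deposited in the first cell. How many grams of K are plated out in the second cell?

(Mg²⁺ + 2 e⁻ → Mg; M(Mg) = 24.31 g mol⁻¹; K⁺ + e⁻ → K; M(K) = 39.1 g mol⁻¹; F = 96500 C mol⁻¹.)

n(Mg) = 14.6 / 24.31 = 0.6006 mol.
Since Mg²⁺ + 2 e⁻ → Mg, n(e⁻) passed = 2 × 0.6006 = 1.201 mol.
Cells in series carry the same charge, so the same 1.201 mol of electrons passes through cell 2.
K⁺ + e⁻ → K, so n(K) = 1.201 / 1 = 1.201 mol.
m(K) = 1.201 × 39.1 = 47.0 g.

47.0 g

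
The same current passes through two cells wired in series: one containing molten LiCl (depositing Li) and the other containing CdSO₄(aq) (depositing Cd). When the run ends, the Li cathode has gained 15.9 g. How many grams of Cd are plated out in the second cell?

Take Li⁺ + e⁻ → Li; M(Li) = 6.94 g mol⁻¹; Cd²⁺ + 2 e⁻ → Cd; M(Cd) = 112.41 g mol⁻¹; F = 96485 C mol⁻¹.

n(Li) = 15.9 / 6.94 = 2.291 mol.
Since Li⁺ + e⁻ → Li, n(e⁻) passed = 1 × 2.291 = 2.291 mol.
Cells in series carry the same charge, so the same 2.291 mol of electrons passes through cell 2.
Cd²⁺ + 2 e⁻ → Cd, so n(Cd) = 2.291 / 2 = 1.146 mol.
m(Cd) = 1.146 × 112.41 = 129 g.

129 g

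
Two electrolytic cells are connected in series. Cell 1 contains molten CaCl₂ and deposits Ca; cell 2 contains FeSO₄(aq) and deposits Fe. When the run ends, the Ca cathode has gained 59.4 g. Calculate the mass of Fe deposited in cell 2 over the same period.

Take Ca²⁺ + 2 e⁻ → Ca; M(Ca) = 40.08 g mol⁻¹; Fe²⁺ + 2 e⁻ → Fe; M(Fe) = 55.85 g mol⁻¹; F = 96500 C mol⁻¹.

82.8 g

n(Ca) = 59.4 / 40.08 = 1.482 mol.
Since Ca²⁺ + 2 e⁻ → Ca, n(e⁻) passed = 2 × 1.482 = 2.964 mol.
Cells in series carry the same charge, so the same 2.964 mol of electrons passes through cell 2.
Fe²⁺ + 2 e⁻ → Fe, so n(Fe) = 2.964 / 2 = 1.482 mol.
m(Fe) = 1.482 × 55.85 = 82.8 g.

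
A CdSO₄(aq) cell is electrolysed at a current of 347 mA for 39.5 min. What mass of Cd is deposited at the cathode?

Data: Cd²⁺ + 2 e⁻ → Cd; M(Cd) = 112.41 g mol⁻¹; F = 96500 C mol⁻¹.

0.479 g

Q = I·t = 0.3470 A × 2370.0 s = 822.4 C.
n(e⁻) = Q/F = 822.4 / 96500 = 0.008522 mol.
Cd²⁺ + 2 e⁻ → Cd, so n(Cd) = n(e⁻)/2 = 0.004261 mol.
m = n·M = 0.004261 × 112.41 = 0.479 g.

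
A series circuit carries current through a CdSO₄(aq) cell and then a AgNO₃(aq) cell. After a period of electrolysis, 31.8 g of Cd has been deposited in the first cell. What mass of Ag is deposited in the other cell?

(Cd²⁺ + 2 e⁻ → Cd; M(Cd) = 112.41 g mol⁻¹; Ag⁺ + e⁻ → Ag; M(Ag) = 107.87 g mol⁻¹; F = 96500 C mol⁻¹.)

61.0 g

n(Cd) = 31.8 / 112.41 = 0.2829 mol.
Since Cd²⁺ + 2 e⁻ → Cd, n(e⁻) passed = 2 × 0.2829 = 0.5658 mol.
Cells in series carry the same charge, so the same 0.5658 mol of electrons passes through cell 2.
Ag⁺ + e⁻ → Ag, so n(Ag) = 0.5658 / 1 = 0.5658 mol.
m(Ag) = 0.5658 × 107.87 = 61.0 g.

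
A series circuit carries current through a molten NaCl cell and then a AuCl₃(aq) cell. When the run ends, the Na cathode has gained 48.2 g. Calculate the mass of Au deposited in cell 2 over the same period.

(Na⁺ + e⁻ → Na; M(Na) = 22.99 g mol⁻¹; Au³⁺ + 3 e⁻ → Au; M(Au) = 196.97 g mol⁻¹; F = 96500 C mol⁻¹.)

138 g

n(Na) = 48.2 / 22.99 = 2.097 mol.
Since Na⁺ + e⁻ → Na, n(e⁻) passed = 1 × 2.097 = 2.097 mol.
Cells in series carry the same charge, so the same 2.097 mol of electrons passes through cell 2.
Au³⁺ + 3 e⁻ → Au, so n(Au) = 2.097 / 3 = 0.6989 mol.
m(Au) = 0.6989 × 196.97 = 138 g.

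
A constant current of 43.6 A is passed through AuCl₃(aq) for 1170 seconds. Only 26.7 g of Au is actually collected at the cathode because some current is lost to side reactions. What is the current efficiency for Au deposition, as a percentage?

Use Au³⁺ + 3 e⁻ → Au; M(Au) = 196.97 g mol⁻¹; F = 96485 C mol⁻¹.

Q = I·t = 43.60 × 1170.0 = 51010 C; n(e⁻) = 51010/96485 = 0.5287 mol.
Theoretical n(Au) = n(e⁻)/3 = 0.1762 mol, i.e. m_theo = 0.1762 × 196.97 = 34.71 g.
Efficiency = m_actual / m_theo = 26.7 / 34.71 = 76.9 %.

76.9 %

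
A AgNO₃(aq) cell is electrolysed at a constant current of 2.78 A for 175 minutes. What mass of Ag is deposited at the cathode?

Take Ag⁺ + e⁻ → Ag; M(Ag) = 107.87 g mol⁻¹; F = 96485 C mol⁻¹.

32.6 g

Q = I·t = 2.780 A × 10500 s = 29190 C.
n(e⁻) = Q/F = 29190 / 96485 = 0.3025 mol.
Ag⁺ + e⁻ → Ag, so n(Ag) = n(e⁻)/1 = 0.3025 mol.
m = n·M = 0.3025 × 107.87 = 32.6 g.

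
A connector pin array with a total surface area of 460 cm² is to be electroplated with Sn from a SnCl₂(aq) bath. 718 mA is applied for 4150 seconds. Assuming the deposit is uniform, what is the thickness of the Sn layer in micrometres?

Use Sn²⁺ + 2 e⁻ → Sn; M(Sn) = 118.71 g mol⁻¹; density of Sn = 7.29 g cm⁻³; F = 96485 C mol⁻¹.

5.47 μm

Q = I·t = 0.7180 × 4150.0 = 2980 C; n(e⁻) = 0.03088 mol.
n(Sn) = n(e⁻)/2 = 0.01544 mol, so m = 0.01544 × 118.71 = 1.833 g.
Volume = m/ρ = 1.833 / 7.29 = 0.2514 cm³.
Thickness = V/A = 0.2514 / 460 = 5.47 × 10⁻⁴ cm = 5.47 μm.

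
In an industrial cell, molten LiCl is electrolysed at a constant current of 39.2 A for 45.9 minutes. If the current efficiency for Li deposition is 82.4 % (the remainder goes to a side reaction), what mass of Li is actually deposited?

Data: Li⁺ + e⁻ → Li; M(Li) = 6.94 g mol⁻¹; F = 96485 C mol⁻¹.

6.40 g

Q = I·t = 39.20 × 2754.0 = 108000 C.
n(e⁻) = 108000/96485 = 1.119 mol; theoretically n(Li) = 1.119/1 = 1.119 mol, m_theo = 7.765 g.
At 82.4 % efficiency, m_actual = 0.824 × 7.765 = 6.40 g.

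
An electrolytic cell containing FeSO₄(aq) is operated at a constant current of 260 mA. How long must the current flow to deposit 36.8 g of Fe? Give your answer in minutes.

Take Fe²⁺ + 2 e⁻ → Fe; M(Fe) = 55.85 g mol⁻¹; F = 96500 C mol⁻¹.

n(Fe) = m/M = 36.8 / 55.85 = 0.6589 mol.
Each Fe atom requires 2 electrons, so n(e⁻) = 2 × 0.6589 = 1.318 mol.
Q = n(e⁻)·F = 1.318 × 96500 = 127200 C.
t = Q/I = 127200 / 0.2600 A = 489100 s = 8150 min.

8150 min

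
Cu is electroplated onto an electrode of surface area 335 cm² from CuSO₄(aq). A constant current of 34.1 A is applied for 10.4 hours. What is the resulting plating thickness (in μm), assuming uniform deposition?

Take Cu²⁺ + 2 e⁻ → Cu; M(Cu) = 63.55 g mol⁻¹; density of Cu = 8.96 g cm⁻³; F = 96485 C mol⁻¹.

1400 μm

Q = I·t = 34.10 × 37440 = 1277000 C; n(e⁻) = 13.23 mol.
n(Cu) = n(e⁻)/2 = 6.616 mol, so m = 6.616 × 63.55 = 420.5 g.
Volume = m/ρ = 420.5 / 8.96 = 46.93 cm³.
Thickness = V/A = 46.93 / 335 = 0.140 cm = 1400 μm.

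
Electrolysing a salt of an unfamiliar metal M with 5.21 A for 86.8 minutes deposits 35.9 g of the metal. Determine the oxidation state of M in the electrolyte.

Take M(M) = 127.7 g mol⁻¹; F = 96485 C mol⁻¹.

Q = I·t = 5.210 A × 5208.0 s = 27130 C, so n(e⁻) = 27130/96485 = 0.2812 mol.
n(M) deposited = 35.9 / 127.7 = 0.2811 mol.
Electrons per atom = n(e⁻)/n(M) = 0.2812 / 0.2811 = 1.00 ≈ 1, so the ion is M⁺.

+1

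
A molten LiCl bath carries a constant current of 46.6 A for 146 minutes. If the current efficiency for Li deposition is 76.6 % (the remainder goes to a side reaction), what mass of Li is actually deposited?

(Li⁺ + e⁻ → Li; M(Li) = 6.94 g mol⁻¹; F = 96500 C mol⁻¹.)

Q = I·t = 46.60 × 8760.0 = 408200 C.
n(e⁻) = 408200/96500 = 4.230 mol; theoretically n(Li) = 4.230/1 = 4.230 mol, m_theo = 29.36 g.
At 76.6 % efficiency, m_actual = 0.766 × 29.36 = 22.5 g.

22.5 g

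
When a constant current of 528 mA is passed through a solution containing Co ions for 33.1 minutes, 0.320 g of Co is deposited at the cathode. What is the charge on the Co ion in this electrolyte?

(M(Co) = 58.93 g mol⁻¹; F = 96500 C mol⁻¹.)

Q = I·t = 0.5280 A × 1986.0 s = 1049 C, so n(e⁻) = 1049/96500 = 0.01087 mol.
n(Co) deposited = 0.320 / 58.93 = 0.005430 mol.
Electrons per atom = n(e⁻)/n(Co) = 0.01087 / 0.005430 = 2.00 ≈ 2, so the ion is Co²⁺.

+2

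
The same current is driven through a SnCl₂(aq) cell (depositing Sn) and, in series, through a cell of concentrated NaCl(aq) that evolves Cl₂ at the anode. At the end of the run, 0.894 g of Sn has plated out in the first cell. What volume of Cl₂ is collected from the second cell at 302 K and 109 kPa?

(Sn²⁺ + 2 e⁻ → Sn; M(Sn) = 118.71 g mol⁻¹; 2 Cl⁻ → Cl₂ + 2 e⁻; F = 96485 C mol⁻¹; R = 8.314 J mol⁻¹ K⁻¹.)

0.173 L

n(Sn) = 0.894 / 118.71 = 0.007531 mol, so n(e⁻) = 2 × 0.007531 = 0.01506 mol.
The cells are in series, so the same 0.01506 mol of electrons passes through the second cell.
2 Cl⁻ → Cl₂ + 2 e⁻ — 2 mol e⁻ per mol Cl₂, so n(Cl₂) = 0.01506/2 = 0.007531 mol.
V = nRT/P = (0.007531 × 8.314 × 302) / (109 × 10³) = 1.73 × 10⁻⁴ m³ = 0.173 L.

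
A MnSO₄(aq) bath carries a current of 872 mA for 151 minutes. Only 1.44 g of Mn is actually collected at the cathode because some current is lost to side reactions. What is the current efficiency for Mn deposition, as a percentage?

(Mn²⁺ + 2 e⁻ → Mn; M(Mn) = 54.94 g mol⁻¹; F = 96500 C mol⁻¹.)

64.0 %

Q = I·t = 0.8720 × 9060.0 = 7900 C; n(e⁻) = 7900/96500 = 0.08187 mol.
Theoretical n(Mn) = n(e⁻)/2 = 0.04093 mol, i.e. m_theo = 0.04093 × 54.94 = 2.249 g.
Efficiency = m_actual / m_theo = 1.44 / 2.249 = 64.0 %.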